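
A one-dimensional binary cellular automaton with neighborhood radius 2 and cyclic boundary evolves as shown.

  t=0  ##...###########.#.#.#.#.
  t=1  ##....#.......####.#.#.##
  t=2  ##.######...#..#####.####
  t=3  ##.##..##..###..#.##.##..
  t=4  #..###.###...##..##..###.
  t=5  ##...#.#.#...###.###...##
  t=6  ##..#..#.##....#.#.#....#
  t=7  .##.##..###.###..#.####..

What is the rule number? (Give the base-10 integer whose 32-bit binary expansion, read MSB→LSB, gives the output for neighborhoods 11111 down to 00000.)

1995545430

  #####|.  b31=0 t=0,i=7
  ####.|#  b30=1 t=0,i=14
  ###.#|#  b29=1 t=0,i=15
  ###..|#  b28=1 t=1,i=1
  ##.##|.  b27=0 t=2,i=2
  ##.#.|#  b26=1 t=0,i=16
  ##..#|#  b25=1 t=3,i=5
  ##...|.  b24=0 t=0,i=2
  #.###|#  b23=1 t=1,i=23
  #.##.|#  b22=1 t=0,i=0
  #.#.#|#  b21=1 t=0,i=17
  #.#..|#  b20=1 t=4,i=0
  #..##|.  b19=0 t=2,i=14
  #..#.|.  b18=0 t=3,i=15
  #...#|.  b17=0 t=0,i=3
  #....|#  b16=1 t=1,i=3
  .####|#  b15=1 t=0,i=6
  .###.|.  b14=0 t=3,i=12
  .##.#|.  b13=0 t=3,i=1
  .##..|#  b12=1 t=0,i=1
  .#.##|#  b11=1 t=0,i=24
  .#.#.|.  b10=0 t=0,i=18
  .#..#|#  b9=1 t=2,i=13
  .#...|#  b8=1 t=1,i=7
  ..###|.  b7=0 t=0,i=5
  ..##.|#  b6=1 t=3,i=0
  ..#.#|.  b5=0 t=3,i=16
  ..#..|#  b4=1 t=1,i=6
  ...##|.  b3=0 t=0,i=4
  ...#.|#  b2=1 t=1,i=5
  ....#|#  b1=1 t=1,i=4
  .....|.  b0=0 t=1,i=9
  bits 01110110111100011001101101010110 = 1995545430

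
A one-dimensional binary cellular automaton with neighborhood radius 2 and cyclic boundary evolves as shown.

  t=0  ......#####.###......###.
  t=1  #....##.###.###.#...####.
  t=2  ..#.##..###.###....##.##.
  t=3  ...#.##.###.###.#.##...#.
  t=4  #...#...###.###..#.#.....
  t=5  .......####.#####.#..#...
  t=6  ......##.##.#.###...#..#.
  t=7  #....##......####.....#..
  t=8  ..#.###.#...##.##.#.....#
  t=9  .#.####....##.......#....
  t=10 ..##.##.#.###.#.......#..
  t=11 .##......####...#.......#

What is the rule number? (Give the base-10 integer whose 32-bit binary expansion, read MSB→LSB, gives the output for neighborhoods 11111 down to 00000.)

  ##### -> #   bit 31 = 1  t=0,i=8
  ####. -> #   bit 30 = 1  t=0,i=9
  ###.# -> #   bit 29 = 1  t=0,i=10
  ###.. -> #   bit 28 = 1  t=0,i=14
  ##.## -> .   bit 27 = 0  t=0,i=11
  ##.#. -> .   bit 26 = 0  t=1,i=15
  ##..# -> #   bit 25 = 1  t=2,i=6
  ##... -> .   bit 24 = 0  t=0,i=15
  #.### -> #   bit 23 = 1  t=0,i=12
  #.##. -> .   bit 22 = 0  t=2,i=4
  #.#.# -> .   bit 21 = 0  t=3,i=16
  #.#.. -> .   bit 20 = 0  t=1,i=0
  #..## -> .   bit 19 = 0  t=2,i=7
  #..#. -> #   bit 18 = 1  t=4,i=16
  #...# -> .   bit 17 = 0  t=1,i=18
  #.... -> #   bit 16 = 1  t=0,i=0
  .#### -> .   bit 15 = 0  t=0,i=7
  .###. -> #   bit 14 = 1  t=0,i=13
  .##.# -> .   bit 13 = 0  t=1,i=6
  .##.. -> #   bit 12 = 1  t=2,i=5
  .#.## -> #   bit 11 = 1  t=2,i=3
  .#.#. -> #   bit 10 = 1  t=4,i=18
  .#..# -> .   bit 9 = 0  t=5,i=19
  .#... -> .   bit 8 = 0  t=1,i=1
  ..### -> #   bit 7 = 1  t=0,i=6
  ..##. -> #   bit 6 = 1  t=1,i=5
  ..#.# -> .   bit 5 = 0  t=2,i=2
  ..#.. -> .   bit 4 = 0  t=3,i=23
  ...## -> #   bit 3 = 1  t=0,i=5
  ...#. -> .   bit 2 = 0  t=2,i=1
  ....# -> .   bit 1 = 0  t=0,i=4
  ..... -> .   bit 0 = 0  t=0,i=1
  bits 11110010100001010101110011001000 = 4068826312

4068826312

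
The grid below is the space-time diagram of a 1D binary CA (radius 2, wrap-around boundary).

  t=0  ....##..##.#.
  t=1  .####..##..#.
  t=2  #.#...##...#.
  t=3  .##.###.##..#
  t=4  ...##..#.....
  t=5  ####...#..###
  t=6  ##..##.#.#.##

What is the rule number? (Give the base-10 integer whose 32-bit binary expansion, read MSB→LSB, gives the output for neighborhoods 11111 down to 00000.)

  #####|#  b31=1 t=5,i=0
  ####.|.  b30=0 t=1,i=3
  ###.#|.  b29=0 t=3,i=6
  ###..|.  b28=0 t=1,i=4
  ##.##|#  b27=1 t=3,i=3
  ##.#.|.  b26=0 t=0,i=10
  ##..#|.  b25=0 t=0,i=6
  ##...|#  b24=1 t=2,i=8
  #.###|#  b23=1 t=3,i=4
  #.##.|.  b22=0 t=3,i=1
  #.#.#|.  b21=0 t=2,i=0
  #.#..|#  b20=1 t=0,i=11
  #..##|#  b19=1 t=0,i=7
  #..#.|.  b18=0 t=1,i=10
  #...#|#  b17=1 t=2,i=4
  #....|.  b16=0 t=0,i=0
  .####|#  b15=1 t=1,i=2
  .###.|.  b14=0 t=3,i=5
  .##.#|.  b13=0 t=0,i=9
  .##..|.  b12=0 t=0,i=5
  .#.##|.  b11=0 t=3,i=0
  .#.#.|#  b10=1 t=2,i=1
  .#..#|.  b9=0 t=1,i=12
  .#...|.  b8=0 t=0,i=12
  ..###|.  b7=0 t=1,i=1
  ..##.|#  b6=1 t=0,i=4
  ..#.#|.  b5=0 t=2,i=11
  ..#..|#  b4=1 t=1,i=11
  ...##|#  b3=1 t=0,i=3
  ...#.|.  b2=0 t=2,i=10
  ....#|#  b1=1 t=0,i=2
  .....|#  b0=1 t=0,i=1
  bits 10001001100110101000010001011011 = 2308605019

2308605019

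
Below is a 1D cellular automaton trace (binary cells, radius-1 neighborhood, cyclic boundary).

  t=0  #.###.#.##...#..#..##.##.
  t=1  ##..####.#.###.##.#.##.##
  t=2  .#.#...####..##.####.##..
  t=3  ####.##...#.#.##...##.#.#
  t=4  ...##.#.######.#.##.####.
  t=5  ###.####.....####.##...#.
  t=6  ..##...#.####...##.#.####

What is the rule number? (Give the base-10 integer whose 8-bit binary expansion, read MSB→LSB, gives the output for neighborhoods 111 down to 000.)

  ### -> .   bit 7 = 0  t=0,i=3
  ##. -> #   bit 6 = 1  t=0,i=4
  #.# -> #   bit 5 = 1  t=0,i=1
  #.. -> .   bit 4 = 0  t=0,i=10
  .## -> .   bit 3 = 0  t=0,i=2
  .#. -> #   bit 2 = 1  t=0,i=0
  ..# -> #   bit 1 = 1  t=0,i=12
  ... -> #   bit 0 = 1  t=0,i=11
  bits 01100111 = 103

103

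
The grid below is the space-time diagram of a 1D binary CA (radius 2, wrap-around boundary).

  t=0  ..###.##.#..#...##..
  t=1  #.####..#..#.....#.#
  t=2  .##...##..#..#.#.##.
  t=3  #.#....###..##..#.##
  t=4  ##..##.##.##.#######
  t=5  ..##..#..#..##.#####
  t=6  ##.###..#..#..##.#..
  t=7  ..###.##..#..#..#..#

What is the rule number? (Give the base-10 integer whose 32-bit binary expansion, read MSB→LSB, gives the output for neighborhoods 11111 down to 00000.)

2928498850

  [31] ##### => #  t=4,i=15
  [30] ####. => .  t=1,i=4
  [29] ###.# => #  t=0,i=4
  [28] ###.. => .  t=1,i=5
  [27] ##.## => #  t=0,i=5
  [26] ##.#. => #  t=0,i=8
  [25] ##..# => #  t=1,i=6
  [24] ##... => .  t=0,i=18
  [23] #.### => #  t=1,i=2
  [22] #.##. => .  t=0,i=6
  [21] #.#.# => .  t=2,i=15
  [20] #.#.. => .  t=0,i=9
  [19] #..## => #  t=2,i=0
  [18] #..#. => #  t=0,i=11
  [17] #...# => .  t=0,i=14
  [16] #.... => #  t=0,i=19
  [15] .#### => .  t=1,i=3
  [14] .###. => #  t=0,i=3
  [13] .##.# => .  t=0,i=7
  [12] .##.. => #  t=0,i=17
  [11] .#.## => #  t=1,i=18
  [10] .#.#. => .  t=2,i=14
  [9] .#..# => .  t=0,i=10
  [8] .#... => .  t=0,i=13
  [7] ..### => #  t=0,i=2
  [6] ..##. => .  t=0,i=16
  [5] ..#.# => #  t=1,i=17
  [4] ..#.. => .  t=0,i=12
  [3] ...## => .  t=0,i=1
  [2] ...#. => .  t=1,i=16
  [1] ....# => #  t=0,i=0
  [0] ..... => .  t=1,i=14
  bits 10101110100011010101100010100010 = 2928498850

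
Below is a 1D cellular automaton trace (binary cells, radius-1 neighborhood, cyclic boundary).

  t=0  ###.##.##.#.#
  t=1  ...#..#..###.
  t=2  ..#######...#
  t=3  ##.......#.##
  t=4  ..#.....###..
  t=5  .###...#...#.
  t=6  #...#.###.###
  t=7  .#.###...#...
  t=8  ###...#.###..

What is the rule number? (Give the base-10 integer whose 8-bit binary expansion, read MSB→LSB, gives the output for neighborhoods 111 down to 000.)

  [7] ### => .  t=0,i=0
  [6] ##. => .  t=0,i=2
  [5] #.# => #  t=0,i=3
  [4] #.. => #  t=1,i=4
  [3] .## => .  t=0,i=4
  [2] .#. => #  t=0,i=10
  [1] ..# => #  t=1,i=2
  [0] ... => .  t=1,i=0
  bits 00110110 = 54

54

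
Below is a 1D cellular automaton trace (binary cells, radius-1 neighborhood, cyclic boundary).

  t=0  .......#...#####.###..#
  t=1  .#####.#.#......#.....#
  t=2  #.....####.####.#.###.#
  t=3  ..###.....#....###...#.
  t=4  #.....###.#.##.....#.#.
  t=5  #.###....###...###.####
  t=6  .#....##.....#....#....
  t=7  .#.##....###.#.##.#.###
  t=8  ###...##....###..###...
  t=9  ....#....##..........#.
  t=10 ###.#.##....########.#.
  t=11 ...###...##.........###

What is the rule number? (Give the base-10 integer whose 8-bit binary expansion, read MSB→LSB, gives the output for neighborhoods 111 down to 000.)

  [7] ### => .  t=0,i=12
  [6] ##. => .  t=0,i=15
  [5] #.# => #  t=0,i=16
  [4] #.. => .  t=0,i=0
  [3] .## => .  t=0,i=11
  [2] .#. => #  t=0,i=7
  [1] ..# => .  t=0,i=6
  [0] ... => #  t=0,i=1
  bits 00100101 = 37

37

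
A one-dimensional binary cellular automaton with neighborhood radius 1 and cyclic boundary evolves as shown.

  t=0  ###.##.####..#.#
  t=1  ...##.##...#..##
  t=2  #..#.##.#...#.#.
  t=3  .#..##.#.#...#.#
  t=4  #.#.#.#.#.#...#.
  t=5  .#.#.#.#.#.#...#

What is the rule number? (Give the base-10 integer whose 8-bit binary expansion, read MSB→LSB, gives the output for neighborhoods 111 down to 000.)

  ###|.  b7=0 t=0,i=0
  ##.|.  b6=0 t=0,i=2
  #.#|#  b5=1 t=0,i=3
  #..|#  b4=1 t=0,i=11
  .##|#  b3=1 t=0,i=4
  .#.|.  b2=0 t=0,i=13
  ..#|.  b1=0 t=0,i=12
  ...|.  b0=0 t=1,i=1
  bits 00111000 = 56

56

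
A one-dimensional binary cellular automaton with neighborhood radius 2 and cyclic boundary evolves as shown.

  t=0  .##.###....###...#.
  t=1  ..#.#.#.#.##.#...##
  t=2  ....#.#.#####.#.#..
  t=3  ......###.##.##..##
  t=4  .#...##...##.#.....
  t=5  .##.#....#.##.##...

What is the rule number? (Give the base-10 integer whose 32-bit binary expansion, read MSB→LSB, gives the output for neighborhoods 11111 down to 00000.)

  ##### -> #   bit 31 = 1  t=2,i=10
  ####. -> #   bit 30 = 1  t=2,i=11
  ###.# -> .   bit 29 = 0  t=2,i=12
  ###.. -> #   bit 28 = 1  t=0,i=6
  ##.## -> .   bit 27 = 0  t=0,i=3
  ##.#. -> #   bit 26 = 1  t=1,i=12
  ##..# -> .   bit 25 = 0  t=1,i=0
  ##... -> .   bit 24 = 0  t=0,i=7
  #.### -> #   bit 23 = 1  t=0,i=4
  #.##. -> #   bit 22 = 1  t=1,i=10
  #.#.# -> #   bit 21 = 1  t=1,i=4
  #.#.. -> .   bit 20 = 0  t=1,i=13
  #..## -> .   bit 19 = 0  t=0,i=0
  #..#. -> .   bit 18 = 0  t=1,i=1
  #...# -> .   bit 17 = 0  t=0,i=15
  #.... -> #   bit 16 = 1  t=0,i=8
  .#### -> .   bit 15 = 0  t=2,i=9
  .###. -> .   bit 14 = 0  t=0,i=5
  .##.# -> #   bit 13 = 1  t=0,i=2
  .##.. -> .   bit 12 = 0  t=1,i=18
  .#.## -> #   bit 11 = 1  t=1,i=9
  .#.#. -> .   bit 10 = 0  t=1,i=3
  .#..# -> #   bit 9 = 1  t=0,i=18
  .#... -> #   bit 8 = 1  t=1,i=14
  ..### -> #   bit 7 = 1  t=0,i=11
  ..##. -> .   bit 6 = 0  t=0,i=1
  ..#.# -> .   bit 5 = 0  t=1,i=2
  ..#.. -> #   bit 4 = 1  t=0,i=17
  ...## -> #   bit 3 = 1  t=0,i=10
  ...#. -> .   bit 2 = 0  t=0,i=16
  ....# -> .   bit 1 = 0  t=0,i=9
  ..... -> .   bit 0 = 0  t=2,i=0
  bits 11010100111000010010101110011000 = 3571526552

3571526552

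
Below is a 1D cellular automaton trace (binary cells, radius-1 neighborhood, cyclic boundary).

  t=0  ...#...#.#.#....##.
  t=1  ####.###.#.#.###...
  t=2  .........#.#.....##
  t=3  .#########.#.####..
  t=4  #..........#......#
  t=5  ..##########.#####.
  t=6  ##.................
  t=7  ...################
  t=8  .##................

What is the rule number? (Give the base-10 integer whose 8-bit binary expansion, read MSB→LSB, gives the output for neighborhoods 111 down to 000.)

  nb ###: next=.  (t=1,i=1, bit7=0)
  nb ##.: next=.  (t=0,i=17, bit6=0)
  nb #.#: next=.  (t=0,i=8, bit5=0)
  nb #..: next=.  (t=0,i=4, bit4=0)
  nb .##: next=.  (t=0,i=16, bit3=0)
  nb .#.: next=#  (t=0,i=3, bit2=1)
  nb ..#: next=#  (t=0,i=2, bit1=1)
  nb ...: next=#  (t=0,i=0, bit0=1)
  bits 00000111 = 7

7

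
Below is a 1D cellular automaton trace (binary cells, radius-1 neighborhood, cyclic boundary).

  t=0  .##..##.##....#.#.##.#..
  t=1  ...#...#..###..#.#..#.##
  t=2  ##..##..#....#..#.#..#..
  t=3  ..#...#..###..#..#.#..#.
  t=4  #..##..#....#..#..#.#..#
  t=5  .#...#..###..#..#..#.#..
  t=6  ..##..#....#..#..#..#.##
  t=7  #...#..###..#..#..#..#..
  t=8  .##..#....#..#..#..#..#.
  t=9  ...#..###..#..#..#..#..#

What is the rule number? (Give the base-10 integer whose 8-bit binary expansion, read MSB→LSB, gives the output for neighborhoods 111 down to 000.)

49

  ###|.  b7=0 t=1,i=11
  ##.|.  b6=0 t=0,i=2
  #.#|#  b5=1 t=0,i=7
  #..|#  b4=1 t=0,i=3
  .##|.  b3=0 t=0,i=1
  .#.|.  b2=0 t=0,i=14
  ..#|.  b1=0 t=0,i=0
  ...|#  b0=1 t=0,i=11
  bits 00110001 = 49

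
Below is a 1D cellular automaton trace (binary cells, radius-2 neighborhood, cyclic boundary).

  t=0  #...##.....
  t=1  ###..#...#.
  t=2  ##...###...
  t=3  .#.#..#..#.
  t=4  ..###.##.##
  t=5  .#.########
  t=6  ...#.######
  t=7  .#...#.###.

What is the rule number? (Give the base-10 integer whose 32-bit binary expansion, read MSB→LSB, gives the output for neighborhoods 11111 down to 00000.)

  ##### -> #   bit 31 = 1  t=5,i=5
  ####. -> #   bit 30 = 1  t=5,i=9
  ###.# -> #   bit 29 = 1  t=4,i=4
  ###.. -> .   bit 28 = 0  t=1,i=2
  ##.## -> #   bit 27 = 1  t=4,i=5
  ##.#. -> .   bit 26 = 0  t=5,i=0
  ##..# -> .   bit 25 = 0  t=1,i=3
  ##... -> .   bit 24 = 0  t=0,i=6
  #.### -> #   bit 23 = 1  t=1,i=0
  #.##. -> #   bit 22 = 1  t=4,i=6
  #.#.# -> .   bit 21 = 0  t=5,i=1
  #.#.. -> #   bit 20 = 1  t=3,i=3
  #..## -> #   bit 19 = 1  t=4,i=1
  #..#. -> .   bit 18 = 0  t=1,i=4
  #...# -> #   bit 17 = 1  t=0,i=2
  #.... -> .   bit 16 = 0  t=0,i=7
  .#### -> .   bit 15 = 0  t=5,i=4
  .###. -> #   bit 14 = 1  t=1,i=1
  .##.# -> #   bit 13 = 1  t=4,i=7
  .##.. -> #   bit 12 = 1  t=0,i=5
  .#.## -> .   bit 11 = 0  t=1,i=10
  .#.#. -> #   bit 10 = 1  t=3,i=2
  .#..# -> #   bit 9 = 1  t=3,i=4
  .#... -> #   bit 8 = 1  t=0,i=1
  ..### -> .   bit 7 = 0  t=2,i=5
  ..##. -> .   bit 6 = 0  t=0,i=4
  ..#.# -> .   bit 5 = 0  t=1,i=9
  ..#.. -> #   bit 4 = 1  t=0,i=0
  ...## -> .   bit 3 = 0  t=0,i=3
  ...#. -> .   bit 2 = 0  t=0,i=10
  ....# -> #   bit 1 = 1  t=0,i=9
  ..... -> .   bit 0 = 0  t=0,i=8
  bits 11101000110110100111011100010010 = 3906631442

3906631442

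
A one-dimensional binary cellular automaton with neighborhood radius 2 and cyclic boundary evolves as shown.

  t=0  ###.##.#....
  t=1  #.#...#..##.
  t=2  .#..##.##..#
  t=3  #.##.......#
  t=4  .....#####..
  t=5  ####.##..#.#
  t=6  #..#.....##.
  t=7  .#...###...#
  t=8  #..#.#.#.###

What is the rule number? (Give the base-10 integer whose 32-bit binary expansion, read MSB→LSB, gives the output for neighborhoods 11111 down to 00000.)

  #####|.  b31=0 t=4,i=7
  ####.|.  b30=0 t=4,i=8
  ###.#|#  b29=1 t=0,i=2
  ###..|#  b28=1 t=4,i=9
  ##.##|.  b27=0 t=0,i=3
  ##.#.|#  b26=1 t=0,i=6
  ##..#|.  b25=0 t=2,i=9
  ##...|.  b24=0 t=3,i=4
  #.###|.  b23=0 t=5,i=11
  #.##.|.  b22=0 t=0,i=4
  #.#.#|.  b21=0 t=1,i=0
  #.#..|.  b20=0 t=0,i=7
  #..##|#  b19=1 t=1,i=8
  #..#.|.  b18=0 t=2,i=10
  #...#|#  b17=1 t=1,i=4
  #....|#  b16=1 t=0,i=9
  .####|#  b15=1 t=4,i=6
  .###.|.  b14=0 t=0,i=1
  .##.#|.  b13=0 t=0,i=5
  .##..|.  b12=0 t=2,i=8
  .#.##|#  b11=1 t=5,i=10
  .#.#.|#  b10=1 t=1,i=1
  .#..#|#  b9=1 t=1,i=7
  .#...|.  b8=0 t=0,i=8
  ..###|#  b7=1 t=0,i=0
  ..##.|.  b6=0 t=1,i=9
  ..#.#|#  b5=1 t=2,i=11
  ..#..|.  b4=0 t=1,i=6
  ...##|.  b3=0 t=0,i=11
  ...#.|#  b2=1 t=1,i=5
  ....#|#  b1=1 t=0,i=10
  .....|#  b0=1 t=3,i=6
  bits 00110100000010111000111010100111 = 873172647

873172647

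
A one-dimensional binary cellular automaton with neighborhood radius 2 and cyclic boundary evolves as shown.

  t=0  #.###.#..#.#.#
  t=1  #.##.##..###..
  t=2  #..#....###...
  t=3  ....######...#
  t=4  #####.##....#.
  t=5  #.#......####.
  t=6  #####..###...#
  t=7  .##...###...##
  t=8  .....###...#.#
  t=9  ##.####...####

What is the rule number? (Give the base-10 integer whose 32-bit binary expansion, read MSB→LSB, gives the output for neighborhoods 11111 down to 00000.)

2226742702

  ##### -> #   bit 31 = 1  t=3,i=6
  ####. -> .   bit 30 = 0  t=3,i=8
  ###.# -> .   bit 29 = 0  t=0,i=4
  ###.. -> .   bit 28 = 0  t=1,i=11
  ##.## -> .   bit 27 = 0  t=0,i=1
  ##.#. -> #   bit 26 = 1  t=0,i=5
  ##..# -> .   bit 25 = 0  t=1,i=7
  ##... -> .   bit 24 = 0  t=2,i=11
  #.### -> #   bit 23 = 1  t=0,i=2
  #.##. -> .   bit 22 = 0  t=0,i=13
  #.#.# -> #   bit 21 = 1  t=0,i=11
  #.#.. -> #   bit 20 = 1  t=0,i=6
  #..## -> #   bit 19 = 1  t=1,i=8
  #..#. -> .   bit 18 = 0  t=0,i=8
  #...# -> .   bit 17 = 0  t=2,i=12
  #.... -> #   bit 16 = 1  t=2,i=5
  .#### -> .   bit 15 = 0  t=3,i=5
  .###. -> #   bit 14 = 1  t=0,i=3
  .##.# -> #   bit 13 = 1  t=0,i=0
  .##.. -> .   bit 12 = 0  t=1,i=6
  .#.## -> .   bit 11 = 0  t=0,i=12
  .#.#. -> #   bit 10 = 1  t=0,i=10
  .#..# -> .   bit 9 = 0  t=0,i=7
  .#... -> #   bit 8 = 1  t=2,i=4
  ..### -> #   bit 7 = 1  t=1,i=9
  ..##. -> .   bit 6 = 0  t=7,i=12
  ..#.# -> #   bit 5 = 1  t=0,i=9
  ..#.. -> .   bit 4 = 0  t=2,i=0
  ...## -> #   bit 3 = 1  t=2,i=7
  ...#. -> #   bit 2 = 1  t=2,i=13
  ....# -> #   bit 1 = 1  t=2,i=6
  ..... -> .   bit 0 = 0  t=5,i=5
  bits 10000100101110010110010110101110 = 2226742702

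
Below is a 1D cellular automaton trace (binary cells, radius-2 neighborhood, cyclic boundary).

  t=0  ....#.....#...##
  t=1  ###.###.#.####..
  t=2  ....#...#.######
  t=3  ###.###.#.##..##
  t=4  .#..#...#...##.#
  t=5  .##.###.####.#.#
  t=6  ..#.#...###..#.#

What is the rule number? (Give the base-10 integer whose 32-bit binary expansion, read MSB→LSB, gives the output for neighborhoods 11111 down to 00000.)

  nb #####: next=.  (t=2,i=12, bit31=0)
  nb ####.: next=#  (t=1,i=12, bit30=1)
  nb ###.#: next=.  (t=1,i=2, bit29=0)
  nb ###..: next=#  (t=1,i=13, bit28=1)
  nb ##.##: next=.  (t=1,i=3, bit27=0)
  nb ##.#.: next=.  (t=1,i=7, bit26=0)
  nb ##..#: next=#  (t=1,i=14, bit25=1)
  nb ##...: next=#  (t=0,i=0, bit24=1)
  nb #.###: next=#  (t=1,i=4, bit23=1)
  nb #.##.: next=.  (t=3,i=10, bit22=0)
  nb #.#.#: next=#  (t=1,i=8, bit21=1)
  nb #.#..: next=#  (t=4,i=1, bit20=1)
  nb #..##: next=#  (t=1,i=15, bit19=1)
  nb #..#.: next=.  (t=4,i=3, bit18=0)
  nb #...#: next=#  (t=0,i=12, bit17=1)
  nb #....: next=#  (t=0,i=1, bit16=1)
  nb .####: next=#  (t=1,i=11, bit15=1)
  nb .###.: next=.  (t=1,i=1, bit14=0)
  nb .##.#: next=#  (t=4,i=13, bit13=1)
  nb .##..: next=.  (t=0,i=15, bit12=0)
  nb .#.##: next=.  (t=1,i=9, bit11=0)
  nb .#.#.: next=.  (t=4,i=0, bit10=0)
  nb .#..#: next=#  (t=4,i=2, bit9=1)
  nb .#...: next=#  (t=0,i=5, bit8=1)
  nb ..###: next=.  (t=1,i=0, bit7=0)
  nb ..##.: next=.  (t=0,i=14, bit6=0)
  nb ..#.#: next=#  (t=2,i=8, bit5=1)
  nb ..#..: next=#  (t=0,i=4, bit4=1)
  nb ...##: next=#  (t=0,i=13, bit3=1)
  nb ...#.: next=.  (t=0,i=3, bit2=0)
  nb ....#: next=#  (t=0,i=2, bit1=1)
  nb .....: next=.  (t=0,i=7, bit0=0)
  bits 01010011101110111010001100111010 = 1404805946

1404805946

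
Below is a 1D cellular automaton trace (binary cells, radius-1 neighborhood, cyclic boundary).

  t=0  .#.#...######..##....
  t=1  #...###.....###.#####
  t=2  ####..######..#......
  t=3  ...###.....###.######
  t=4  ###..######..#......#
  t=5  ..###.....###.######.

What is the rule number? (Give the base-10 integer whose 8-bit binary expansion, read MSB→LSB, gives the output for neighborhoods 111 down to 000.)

83

  [7] ### => .  t=0,i=8
  [6] ##. => #  t=0,i=12
  [5] #.# => .  t=0,i=2
  [4] #.. => #  t=0,i=4
  [3] .## => .  t=0,i=7
  [2] .#. => .  t=0,i=1
  [1] ..# => #  t=0,i=0
  [0] ... => #  t=0,i=5
  bits 01010011 = 83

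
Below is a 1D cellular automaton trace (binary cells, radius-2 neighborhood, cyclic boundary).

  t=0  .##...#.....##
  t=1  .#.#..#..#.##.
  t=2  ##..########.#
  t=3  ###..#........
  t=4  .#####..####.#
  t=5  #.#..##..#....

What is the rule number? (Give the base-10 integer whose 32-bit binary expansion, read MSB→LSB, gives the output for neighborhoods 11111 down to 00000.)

323275385

  ##### -> .   bit 31 = 0  t=2,i=6
  ####. -> .   bit 30 = 0  t=2,i=10
  ###.# -> .   bit 29 = 0  t=2,i=11
  ###.. -> #   bit 28 = 1  t=2,i=1
  ##.## -> .   bit 27 = 0  t=0,i=0
  ##.#. -> .   bit 26 = 0  t=4,i=12
  ##..# -> #   bit 25 = 1  t=1,i=13
  ##... -> #   bit 24 = 1  t=0,i=3
  #.### -> .   bit 23 = 0  t=2,i=13
  #.##. -> #   bit 22 = 1  t=0,i=1
  #.#.# -> .   bit 21 = 0  t=4,i=13
  #.#.. -> .   bit 20 = 0  t=1,i=3
  #..## -> .   bit 19 = 0  t=2,i=3
  #..#. -> #   bit 18 = 1  t=1,i=0
  #...# -> .   bit 17 = 0  t=0,i=4
  #.... -> .   bit 16 = 0  t=0,i=8
  .#### -> #   bit 15 = 1  t=2,i=5
  .###. -> #   bit 14 = 1  t=2,i=0
  .##.# -> .   bit 13 = 0  t=0,i=13
  .##.. -> .   bit 12 = 0  t=0,i=2
  .#.## -> #   bit 11 = 1  t=1,i=10
  .#.#. -> .   bit 10 = 0  t=1,i=2
  .#..# -> #   bit 9 = 1  t=1,i=4
  .#... -> .   bit 8 = 0  t=0,i=7
  ..### -> .   bit 7 = 0  t=2,i=4
  ..##. -> #   bit 6 = 1  t=0,i=12
  ..#.# -> #   bit 5 = 1  t=1,i=1
  ..#.. -> #   bit 4 = 1  t=0,i=6
  ...## -> #   bit 3 = 1  t=0,i=11
  ...#. -> .   bit 2 = 0  t=0,i=5
  ....# -> .   bit 1 = 0  t=0,i=10
  ..... -> #   bit 0 = 1  t=0,i=9
  bits 00010011010001001100101001111001 = 323275385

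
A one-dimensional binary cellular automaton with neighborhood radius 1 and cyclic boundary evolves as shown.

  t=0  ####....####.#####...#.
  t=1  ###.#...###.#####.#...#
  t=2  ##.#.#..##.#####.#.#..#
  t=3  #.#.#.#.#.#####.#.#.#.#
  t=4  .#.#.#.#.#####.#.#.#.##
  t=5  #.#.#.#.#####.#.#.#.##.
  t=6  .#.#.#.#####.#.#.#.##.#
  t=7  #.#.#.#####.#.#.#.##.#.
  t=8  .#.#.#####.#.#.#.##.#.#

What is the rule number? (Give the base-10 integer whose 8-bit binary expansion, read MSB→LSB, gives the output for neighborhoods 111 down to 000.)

  ### -> #   bit 7 = 1  t=0,i=1
  ##. -> .   bit 6 = 0  t=0,i=3
  #.# -> #   bit 5 = 1  t=0,i=12
  #.. -> #   bit 4 = 1  t=0,i=4
  .## -> #   bit 3 = 1  t=0,i=0
  .#. -> .   bit 2 = 0  t=0,i=21
  ..# -> .   bit 1 = 0  t=0,i=7
  ... -> .   bit 0 = 0  t=0,i=5
  bits 10111000 = 184

184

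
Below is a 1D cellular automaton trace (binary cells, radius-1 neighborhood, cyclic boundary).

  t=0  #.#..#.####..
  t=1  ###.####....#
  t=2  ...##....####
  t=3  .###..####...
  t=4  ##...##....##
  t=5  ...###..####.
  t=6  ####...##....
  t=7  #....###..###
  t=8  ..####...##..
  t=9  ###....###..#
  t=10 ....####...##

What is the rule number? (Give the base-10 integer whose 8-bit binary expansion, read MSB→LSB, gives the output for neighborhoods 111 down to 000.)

  ### -> .   bit 7 = 0  t=0,i=8
  ##. -> .   bit 6 = 0  t=0,i=10
  #.# -> #   bit 5 = 1  t=0,i=1
  #.. -> .   bit 4 = 0  t=0,i=3
  .## -> #   bit 3 = 1  t=0,i=7
  .#. -> #   bit 2 = 1  t=0,i=0
  ..# -> #   bit 1 = 1  t=0,i=4
  ... -> #   bit 0 = 1  t=1,i=9
  bits 00101111 = 47

47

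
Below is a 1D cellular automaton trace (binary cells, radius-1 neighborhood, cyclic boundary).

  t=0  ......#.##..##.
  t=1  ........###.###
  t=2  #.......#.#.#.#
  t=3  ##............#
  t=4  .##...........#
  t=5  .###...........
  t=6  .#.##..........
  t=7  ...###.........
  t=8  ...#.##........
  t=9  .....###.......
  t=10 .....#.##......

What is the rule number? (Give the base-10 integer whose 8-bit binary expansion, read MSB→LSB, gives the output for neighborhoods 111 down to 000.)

88

  nb ###: next=.  (t=1,i=9, bit7=0)
  nb ##.: next=#  (t=0,i=9, bit6=1)
  nb #.#: next=.  (t=0,i=7, bit5=0)
  nb #..: next=#  (t=0,i=10, bit4=1)
  nb .##: next=#  (t=0,i=8, bit3=1)
  nb .#.: next=.  (t=0,i=6, bit2=0)
  nb ..#: next=.  (t=0,i=5, bit1=0)
  nb ...: next=.  (t=0,i=0, bit0=0)
  bits 01011000 = 88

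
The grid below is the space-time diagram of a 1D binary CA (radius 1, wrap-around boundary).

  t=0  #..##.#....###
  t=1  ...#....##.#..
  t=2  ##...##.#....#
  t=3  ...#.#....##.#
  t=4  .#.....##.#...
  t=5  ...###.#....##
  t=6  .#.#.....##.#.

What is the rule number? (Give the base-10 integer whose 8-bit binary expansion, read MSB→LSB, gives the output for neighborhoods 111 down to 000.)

9

  ###|.  b7=0 t=0,i=12
  ##.|.  b6=0 t=0,i=0
  #.#|.  b5=0 t=0,i=5
  #..|.  b4=0 t=0,i=1
  .##|#  b3=1 t=0,i=3
  .#.|.  b2=0 t=0,i=6
  ..#|.  b1=0 t=0,i=2
  ...|#  b0=1 t=0,i=8
  bits 00001001 = 9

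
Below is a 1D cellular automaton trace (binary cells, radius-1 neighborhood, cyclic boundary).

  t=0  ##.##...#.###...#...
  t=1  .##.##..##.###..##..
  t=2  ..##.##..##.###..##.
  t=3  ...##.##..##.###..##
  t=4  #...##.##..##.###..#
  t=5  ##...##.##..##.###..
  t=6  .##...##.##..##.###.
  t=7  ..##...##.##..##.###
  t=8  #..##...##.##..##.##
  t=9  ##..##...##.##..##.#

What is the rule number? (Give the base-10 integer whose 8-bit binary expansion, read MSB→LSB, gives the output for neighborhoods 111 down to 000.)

244

  ###|#  b7=1 t=0,i=11
  ##.|#  b6=1 t=0,i=1
  #.#|#  b5=1 t=0,i=2
  #..|#  b4=1 t=0,i=5
  .##|.  b3=0 t=0,i=0
  .#.|#  b2=1 t=0,i=8
  ..#|.  b1=0 t=0,i=7
  ...|.  b0=0 t=0,i=6
  bits 11110100 = 244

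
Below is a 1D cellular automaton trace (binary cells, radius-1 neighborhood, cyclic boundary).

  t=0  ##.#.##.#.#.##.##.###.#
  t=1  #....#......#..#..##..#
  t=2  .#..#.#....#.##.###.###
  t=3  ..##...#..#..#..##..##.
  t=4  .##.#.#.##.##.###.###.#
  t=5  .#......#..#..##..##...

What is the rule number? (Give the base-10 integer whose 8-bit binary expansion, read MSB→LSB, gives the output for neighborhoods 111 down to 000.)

  nb ###: next=#  (t=0,i=0, bit7=1)
  nb ##.: next=.  (t=0,i=1, bit6=0)
  nb #.#: next=.  (t=0,i=2, bit5=0)
  nb #..: next=#  (t=1,i=1, bit4=1)
  nb .##: next=#  (t=0,i=5, bit3=1)
  nb .#.: next=.  (t=0,i=3, bit2=0)
  nb ..#: next=#  (t=1,i=4, bit1=1)
  nb ...: next=.  (t=1,i=2, bit0=0)
  bits 10011010 = 154

154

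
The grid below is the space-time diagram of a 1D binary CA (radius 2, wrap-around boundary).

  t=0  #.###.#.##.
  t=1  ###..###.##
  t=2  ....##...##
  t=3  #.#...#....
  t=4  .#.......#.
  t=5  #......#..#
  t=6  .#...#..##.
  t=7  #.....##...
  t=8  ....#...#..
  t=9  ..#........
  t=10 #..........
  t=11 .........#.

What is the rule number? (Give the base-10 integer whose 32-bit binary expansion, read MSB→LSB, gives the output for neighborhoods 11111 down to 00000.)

  #####|.  b31=0 t=1,i=0
  ####.|.  b30=0 t=1,i=1
  ###.#|.  b29=0 t=0,i=4
  ###..|.  b28=0 t=1,i=2
  ##.##|.  b27=0 t=1,i=8
  ##.#.|#  b26=1 t=0,i=5
  ##..#|.  b25=0 t=1,i=3
  ##...|#  b24=1 t=2,i=0
  #.###|#  b23=1 t=0,i=2
  #.##.|.  b22=0 t=0,i=8
  #.#.#|#  b21=1 t=0,i=0
  #.#..|.  b20=0 t=3,i=2
  #..##|#  b19=1 t=1,i=4
  #..#.|#  b18=1 t=4,i=0
  #...#|.  b17=0 t=2,i=7
  #....|.  b16=0 t=2,i=1
  .####|#  b15=1 t=1,i=10
  .###.|.  b14=0 t=0,i=3
  .##.#|#  b13=1 t=0,i=9
  .##..|.  b12=0 t=2,i=5
  .#.##|#  b11=1 t=0,i=1
  .#.#.|#  b10=1 t=3,i=1
  .#..#|#  b9=1 t=4,i=10
  .#...|.  b8=0 t=3,i=3
  ..###|#  b7=1 t=1,i=5
  ..##.|.  b6=0 t=2,i=4
  ..#.#|.  b5=0 t=3,i=0
  ..#..|.  b4=0 t=3,i=6
  ...##|.  b3=0 t=2,i=3
  ...#.|.  b2=0 t=3,i=5
  ....#|#  b1=1 t=2,i=2
  .....|.  b0=0 t=4,i=4
  bits 00000101101011001010111010000010 = 95202946

95202946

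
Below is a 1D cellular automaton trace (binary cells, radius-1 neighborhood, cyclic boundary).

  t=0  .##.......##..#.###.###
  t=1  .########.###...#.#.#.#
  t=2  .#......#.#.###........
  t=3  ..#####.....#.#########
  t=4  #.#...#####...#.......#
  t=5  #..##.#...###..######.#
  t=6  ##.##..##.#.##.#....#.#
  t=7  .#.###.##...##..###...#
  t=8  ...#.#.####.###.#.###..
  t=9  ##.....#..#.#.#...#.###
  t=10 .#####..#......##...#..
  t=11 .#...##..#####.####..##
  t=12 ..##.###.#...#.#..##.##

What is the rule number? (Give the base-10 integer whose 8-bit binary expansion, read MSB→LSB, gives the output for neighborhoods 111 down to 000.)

  ### -> .   bit 7 = 0  t=0,i=17
  ##. -> #   bit 6 = 1  t=0,i=2
  #.# -> .   bit 5 = 0  t=0,i=0
  #.. -> #   bit 4 = 1  t=0,i=3
  .## -> #   bit 3 = 1  t=0,i=1
  .#. -> .   bit 2 = 0  t=0,i=14
  ..# -> .   bit 1 = 0  t=0,i=9
  ... -> #   bit 0 = 1  t=0,i=4
  bits 01011001 = 89

89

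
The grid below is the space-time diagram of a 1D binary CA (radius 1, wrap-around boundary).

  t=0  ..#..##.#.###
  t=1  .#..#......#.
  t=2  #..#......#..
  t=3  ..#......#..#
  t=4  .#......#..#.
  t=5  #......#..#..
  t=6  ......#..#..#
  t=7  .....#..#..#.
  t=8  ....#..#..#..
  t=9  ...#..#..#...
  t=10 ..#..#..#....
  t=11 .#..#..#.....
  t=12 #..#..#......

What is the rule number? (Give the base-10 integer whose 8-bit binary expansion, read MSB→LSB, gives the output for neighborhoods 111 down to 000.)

  nb ###: next=#  (t=0,i=11, bit7=1)
  nb ##.: next=.  (t=0,i=6, bit6=0)
  nb #.#: next=.  (t=0,i=7, bit5=0)
  nb #..: next=.  (t=0,i=0, bit4=0)
  nb .##: next=.  (t=0,i=5, bit3=0)
  nb .#.: next=.  (t=0,i=2, bit2=0)
  nb ..#: next=#  (t=0,i=1, bit1=1)
  nb ...: next=.  (t=1,i=6, bit0=0)
  bits 10000010 = 130

130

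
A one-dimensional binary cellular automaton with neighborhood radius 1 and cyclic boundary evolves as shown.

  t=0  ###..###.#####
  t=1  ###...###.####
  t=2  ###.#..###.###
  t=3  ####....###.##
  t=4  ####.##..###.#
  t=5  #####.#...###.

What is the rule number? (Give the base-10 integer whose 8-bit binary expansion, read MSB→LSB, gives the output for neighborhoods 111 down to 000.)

225

  ###|#  b7=1 t=0,i=0
  ##.|#  b6=1 t=0,i=2
  #.#|#  b5=1 t=0,i=8
  #..|.  b4=0 t=0,i=3
  .##|.  b3=0 t=0,i=5
  .#.|.  b2=0 t=2,i=4
  ..#|.  b1=0 t=0,i=4
  ...|#  b0=1 t=1,i=4
  bits 11100001 = 225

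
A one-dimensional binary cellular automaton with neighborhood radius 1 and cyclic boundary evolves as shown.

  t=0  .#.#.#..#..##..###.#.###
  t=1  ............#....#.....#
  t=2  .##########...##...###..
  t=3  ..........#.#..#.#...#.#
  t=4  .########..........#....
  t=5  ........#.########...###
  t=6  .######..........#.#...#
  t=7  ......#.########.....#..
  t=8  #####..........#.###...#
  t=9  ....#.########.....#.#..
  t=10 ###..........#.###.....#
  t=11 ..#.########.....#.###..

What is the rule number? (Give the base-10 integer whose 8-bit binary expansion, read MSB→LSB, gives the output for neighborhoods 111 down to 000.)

  ###|.  b7=0 t=0,i=16
  ##.|#  b6=1 t=0,i=12
  #.#|.  b5=0 t=0,i=0
  #..|.  b4=0 t=0,i=6
  .##|.  b3=0 t=0,i=11
  .#.|.  b2=0 t=0,i=1
  ..#|.  b1=0 t=0,i=7
  ...|#  b0=1 t=1,i=1
  bits 01000001 = 65

65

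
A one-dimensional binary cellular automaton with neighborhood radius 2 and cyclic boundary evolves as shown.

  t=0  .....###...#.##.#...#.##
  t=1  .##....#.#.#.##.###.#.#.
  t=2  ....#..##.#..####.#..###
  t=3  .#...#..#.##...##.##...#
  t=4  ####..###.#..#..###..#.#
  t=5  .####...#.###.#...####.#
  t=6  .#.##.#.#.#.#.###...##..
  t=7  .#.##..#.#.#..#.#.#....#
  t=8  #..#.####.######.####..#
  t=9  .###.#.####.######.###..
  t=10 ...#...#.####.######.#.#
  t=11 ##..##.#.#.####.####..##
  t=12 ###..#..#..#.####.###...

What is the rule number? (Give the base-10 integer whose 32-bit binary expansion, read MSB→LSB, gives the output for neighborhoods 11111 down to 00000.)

4208404257

  #####|#  b31=1 t=4,i=1
  ####.|#  b30=1 t=2,i=15
  ###.#|#  b29=1 t=1,i=18
  ###..|#  b28=1 t=0,i=7
  ##.##|#  b27=1 t=1,i=15
  ##.#.|.  b26=0 t=0,i=15
  ##..#|#  b25=1 t=4,i=4
  ##...|.  b24=0 t=0,i=0
  #.###|#  b23=1 t=1,i=16
  #.##.|#  b22=1 t=0,i=13
  #.#.#|.  b21=0 t=1,i=9
  #.#..|#  b20=1 t=0,i=16
  #..##|.  b19=0 t=1,i=0
  #..#.|#  b18=1 t=3,i=7
  #...#|#  b17=1 t=0,i=9
  #....|#  b16=1 t=0,i=1
  .####|.  b15=0 t=2,i=14
  .###.|.  b14=0 t=0,i=6
  .##.#|#  b13=1 t=0,i=14
  .##..|.  b12=0 t=0,i=23
  .#.##|.  b11=0 t=0,i=12
  .#.#.|#  b10=1 t=1,i=8
  .#..#|#  b9=1 t=1,i=23
  .#...|#  b8=1 t=0,i=17
  ..###|.  b7=0 t=0,i=5
  ..##.|.  b6=0 t=1,i=1
  ..#.#|#  b5=1 t=0,i=11
  ..#..|.  b4=0 t=2,i=4
  ...##|.  b3=0 t=0,i=4
  ...#.|.  b2=0 t=0,i=10
  ....#|.  b1=0 t=0,i=3
  .....|#  b0=1 t=0,i=2
  bits 11111010110101110010011100100001 = 4208404257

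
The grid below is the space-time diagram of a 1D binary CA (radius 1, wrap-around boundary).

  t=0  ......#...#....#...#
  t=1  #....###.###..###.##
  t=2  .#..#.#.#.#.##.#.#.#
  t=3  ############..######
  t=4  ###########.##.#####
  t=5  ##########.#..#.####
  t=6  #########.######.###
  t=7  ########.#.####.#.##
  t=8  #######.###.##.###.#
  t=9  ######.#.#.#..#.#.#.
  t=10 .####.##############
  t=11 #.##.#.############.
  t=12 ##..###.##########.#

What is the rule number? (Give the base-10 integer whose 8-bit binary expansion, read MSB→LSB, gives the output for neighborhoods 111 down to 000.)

  nb ###: next=#  (t=1,i=6, bit7=1)
  nb ##.: next=.  (t=1,i=0, bit6=0)
  nb #.#: next=#  (t=1,i=8, bit5=1)
  nb #..: next=#  (t=0,i=0, bit4=1)
  nb .##: next=.  (t=1,i=5, bit3=0)
  nb .#.: next=#  (t=0,i=6, bit2=1)
  nb ..#: next=#  (t=0,i=5, bit1=1)
  nb ...: next=.  (t=0,i=1, bit0=0)
  bits 10110110 = 182

182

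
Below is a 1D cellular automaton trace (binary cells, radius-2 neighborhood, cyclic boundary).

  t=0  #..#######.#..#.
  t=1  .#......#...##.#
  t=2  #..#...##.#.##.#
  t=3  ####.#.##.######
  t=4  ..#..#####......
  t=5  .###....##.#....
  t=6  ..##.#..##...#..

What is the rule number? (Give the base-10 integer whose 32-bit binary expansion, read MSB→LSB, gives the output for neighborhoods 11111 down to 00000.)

  ##### -> .   bit 31 = 0  t=0,i=5
  ####. -> #   bit 30 = 1  t=0,i=8
  ###.# -> .   bit 29 = 0  t=0,i=9
  ###.. -> #   bit 28 = 1  t=4,i=9
  ##.## -> #   bit 27 = 1  t=2,i=14
  ##.#. -> .   bit 26 = 0  t=0,i=10
  ##..# -> #   bit 25 = 1  t=2,i=1
  ##... -> .   bit 24 = 0  t=4,i=10
  #.### -> .   bit 23 = 0  t=3,i=10
  #.##. -> #   bit 22 = 1  t=2,i=12
  #.#.# -> #   bit 21 = 1  t=1,i=15
  #.#.. -> .   bit 20 = 0  t=0,i=0
  #..## -> .   bit 19 = 0  t=0,i=2
  #..#. -> #   bit 18 = 1  t=0,i=13
  #...# -> #   bit 17 = 1  t=1,i=10
  #.... -> #   bit 16 = 1  t=1,i=3
  .#### -> .   bit 15 = 0  t=0,i=4
  .###. -> #   bit 14 = 1  t=5,i=2
  .##.# -> #   bit 13 = 1  t=1,i=13
  .##.. -> #   bit 12 = 1  t=2,i=0
  .#.## -> #   bit 11 = 1  t=2,i=11
  .#.#. -> #   bit 10 = 1  t=0,i=15
  .#..# -> #   bit 9 = 1  t=0,i=1
  .#... -> .   bit 8 = 0  t=1,i=2
  ..### -> .   bit 7 = 0  t=0,i=3
  ..##. -> #   bit 6 = 1  t=1,i=12
  ..#.# -> .   bit 5 = 0  t=0,i=14
  ..#.. -> #   bit 4 = 1  t=1,i=8
  ...## -> .   bit 3 = 0  t=1,i=11
  ...#. -> #   bit 2 = 1  t=1,i=7
  ....# -> .   bit 1 = 0  t=1,i=6
  ..... -> .   bit 0 = 0  t=1,i=4
  bits 01011010011001110111111001010100 = 1516731988

1516731988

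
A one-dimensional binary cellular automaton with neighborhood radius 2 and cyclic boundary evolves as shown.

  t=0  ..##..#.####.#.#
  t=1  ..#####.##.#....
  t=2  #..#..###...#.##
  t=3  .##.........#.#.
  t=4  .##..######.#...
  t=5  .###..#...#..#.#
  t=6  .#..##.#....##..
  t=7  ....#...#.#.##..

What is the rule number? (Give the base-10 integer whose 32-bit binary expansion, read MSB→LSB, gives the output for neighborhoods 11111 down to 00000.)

717525347

  ##### -> .   bit 31 = 0  t=1,i=4
  ####. -> .   bit 30 = 0  t=0,i=10
  ###.# -> #   bit 29 = 1  t=0,i=11
  ###.. -> .   bit 28 = 0  t=2,i=0
  ##.## -> #   bit 27 = 1  t=1,i=7
  ##.#. -> .   bit 26 = 0  t=0,i=12
  ##..# -> #   bit 25 = 1  t=0,i=4
  ##... -> .   bit 24 = 0  t=2,i=9
  #.### -> #   bit 23 = 1  t=0,i=8
  #.##. -> #   bit 22 = 1  t=1,i=8
  #.#.# -> .   bit 21 = 0  t=0,i=13
  #.#.. -> .   bit 20 = 0  t=0,i=15
  #..## -> .   bit 19 = 0  t=0,i=1
  #..#. -> #   bit 18 = 1  t=0,i=5
  #...# -> .   bit 17 = 0  t=2,i=10
  #.... -> .   bit 16 = 0  t=1,i=13
  .#### -> #   bit 15 = 1  t=0,i=9
  .###. -> .   bit 14 = 0  t=2,i=7
  .##.# -> .   bit 13 = 0  t=1,i=9
  .##.. -> #   bit 12 = 1  t=0,i=3
  .#.## -> .   bit 11 = 0  t=0,i=7
  .#.#. -> .   bit 10 = 0  t=0,i=14
  .#..# -> .   bit 9 = 0  t=0,i=0
  .#... -> #   bit 8 = 1  t=1,i=12
  ..### -> .   bit 7 = 0  t=1,i=2
  ..##. -> #   bit 6 = 1  t=0,i=2
  ..#.# -> #   bit 5 = 1  t=0,i=6
  ..#.. -> .   bit 4 = 0  t=2,i=3
  ...## -> .   bit 3 = 0  t=1,i=1
  ...#. -> .   bit 2 = 0  t=2,i=11
  ....# -> #   bit 1 = 1  t=1,i=0
  ..... -> #   bit 0 = 1  t=1,i=14
  bits 00101010110001001001000101100011 = 717525347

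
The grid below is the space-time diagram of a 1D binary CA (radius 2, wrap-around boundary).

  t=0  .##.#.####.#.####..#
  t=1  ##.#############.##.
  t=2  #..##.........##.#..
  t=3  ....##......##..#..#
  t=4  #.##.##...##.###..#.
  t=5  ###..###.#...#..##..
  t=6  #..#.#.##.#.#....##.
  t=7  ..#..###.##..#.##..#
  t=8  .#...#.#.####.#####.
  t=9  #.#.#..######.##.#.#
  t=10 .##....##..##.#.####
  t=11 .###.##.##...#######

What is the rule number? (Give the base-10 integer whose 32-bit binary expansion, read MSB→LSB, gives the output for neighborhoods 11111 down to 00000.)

  ##### -> .   bit 31 = 0  t=1,i=5
  ####. -> #   bit 30 = 1  t=0,i=8
  ###.# -> #   bit 29 = 1  t=0,i=9
  ###.. -> .   bit 28 = 0  t=0,i=16
  ##.## -> .   bit 27 = 0  t=1,i=2
  ##.#. -> #   bit 26 = 1  t=0,i=3
  ##..# -> #   bit 25 = 1  t=0,i=17
  ##... -> #   bit 24 = 1  t=2,i=5
  #.### -> #   bit 23 = 1  t=0,i=6
  #.##. -> #   bit 22 = 1  t=0,i=1
  #.#.# -> #   bit 21 = 1  t=0,i=4
  #.#.. -> .   bit 20 = 0  t=2,i=17
  #..## -> .   bit 19 = 0  t=2,i=2
  #..#. -> #   bit 18 = 1  t=0,i=18
  #...# -> .   bit 17 = 0  t=4,i=8
  #.... -> .   bit 16 = 0  t=2,i=6
  .#### -> #   bit 15 = 1  t=0,i=7
  .###. -> .   bit 14 = 0  t=4,i=14
  .##.# -> .   bit 13 = 0  t=0,i=2
  .##.. -> #   bit 12 = 1  t=2,i=4
  .#.## -> #   bit 11 = 1  t=0,i=0
  .#.#. -> .   bit 10 = 0  t=4,i=19
  .#..# -> .   bit 9 = 0  t=2,i=1
  .#... -> #   bit 8 = 1  t=3,i=0
  ..### -> #   bit 7 = 1  t=5,i=0
  ..##. -> .   bit 6 = 0  t=2,i=3
  ..#.# -> .   bit 5 = 0  t=0,i=19
  ..#.. -> .   bit 4 = 0  t=2,i=0
  ...## -> #   bit 3 = 1  t=2,i=13
  ...#. -> #   bit 2 = 1  t=5,i=12
  ....# -> #   bit 1 = 1  t=2,i=12
  ..... -> .   bit 0 = 0  t=2,i=7
  bits 01100111111001001001100110001110 = 1743034766

1743034766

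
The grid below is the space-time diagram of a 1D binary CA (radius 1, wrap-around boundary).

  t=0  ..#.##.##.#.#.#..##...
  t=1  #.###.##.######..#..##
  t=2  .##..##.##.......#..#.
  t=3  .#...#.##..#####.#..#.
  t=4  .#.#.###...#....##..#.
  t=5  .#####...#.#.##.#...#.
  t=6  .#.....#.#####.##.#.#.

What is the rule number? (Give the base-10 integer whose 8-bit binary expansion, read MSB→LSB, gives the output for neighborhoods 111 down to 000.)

  ###|.  b7=0 t=1,i=3
  ##.|.  b6=0 t=0,i=5
  #.#|#  b5=1 t=0,i=3
  #..|.  b4=0 t=0,i=15
  .##|#  b3=1 t=0,i=4
  .#.|#  b2=1 t=0,i=2
  ..#|.  b1=0 t=0,i=1
  ...|#  b0=1 t=0,i=0
  bits 00101101 = 45

45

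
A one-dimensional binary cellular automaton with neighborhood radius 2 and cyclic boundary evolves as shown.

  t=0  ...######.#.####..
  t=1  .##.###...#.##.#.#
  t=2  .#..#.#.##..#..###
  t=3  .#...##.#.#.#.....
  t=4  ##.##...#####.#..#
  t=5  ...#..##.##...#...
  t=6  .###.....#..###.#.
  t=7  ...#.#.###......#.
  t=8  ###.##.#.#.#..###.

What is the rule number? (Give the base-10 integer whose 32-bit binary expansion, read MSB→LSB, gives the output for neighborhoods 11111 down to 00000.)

2465432606

  ##### -> #   bit 31 = 1  t=0,i=5
  ####. -> .   bit 30 = 0  t=0,i=7
  ###.# -> .   bit 29 = 0  t=0,i=8
  ###.. -> #   bit 28 = 1  t=0,i=15
  ##.## -> .   bit 27 = 0  t=1,i=3
  ##.#. -> .   bit 26 = 0  t=0,i=9
  ##..# -> #   bit 25 = 1  t=2,i=10
  ##... -> .   bit 24 = 0  t=0,i=16
  #.### -> #   bit 23 = 1  t=0,i=12
  #.##. -> #   bit 22 = 1  t=1,i=1
  #.#.# -> #   bit 21 = 1  t=0,i=10
  #.#.. -> #   bit 20 = 1  t=2,i=1
  #..## -> .   bit 19 = 0  t=2,i=14
  #..#. -> .   bit 18 = 0  t=2,i=3
  #...# -> #   bit 17 = 1  t=1,i=8
  #.... -> #   bit 16 = 1  t=0,i=17
  .#### -> #   bit 15 = 1  t=0,i=4
  .###. -> .   bit 14 = 0  t=1,i=5
  .##.# -> .   bit 13 = 0  t=1,i=2
  .##.. -> .   bit 12 = 0  t=2,i=9
  .#.## -> .   bit 11 = 0  t=0,i=11
  .#.#. -> #   bit 10 = 1  t=1,i=16
  .#..# -> .   bit 9 = 0  t=2,i=2
  .#... -> .   bit 8 = 0  t=3,i=2
  ..### -> .   bit 7 = 0  t=0,i=3
  ..##. -> .   bit 6 = 0  t=3,i=5
  ..#.# -> .   bit 5 = 0  t=1,i=10
  ..#.. -> #   bit 4 = 1  t=2,i=12
  ...## -> #   bit 3 = 1  t=0,i=2
  ...#. -> #   bit 2 = 1  t=1,i=9
  ....# -> #   bit 1 = 1  t=0,i=1
  ..... -> .   bit 0 = 0  t=0,i=0
  bits 10010010111100111000010000011110 = 2465432606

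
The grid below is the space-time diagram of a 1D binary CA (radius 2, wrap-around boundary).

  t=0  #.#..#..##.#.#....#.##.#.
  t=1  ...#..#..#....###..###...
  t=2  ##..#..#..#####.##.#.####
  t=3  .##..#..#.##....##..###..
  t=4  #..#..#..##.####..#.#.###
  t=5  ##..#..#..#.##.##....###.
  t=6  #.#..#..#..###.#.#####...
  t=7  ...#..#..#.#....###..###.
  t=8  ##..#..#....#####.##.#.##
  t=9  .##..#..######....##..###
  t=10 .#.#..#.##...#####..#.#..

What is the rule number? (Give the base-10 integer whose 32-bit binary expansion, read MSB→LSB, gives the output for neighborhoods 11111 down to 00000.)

331590539

  nb #####: next=.  (t=2,i=12, bit31=0)
  nb ####.: next=.  (t=2,i=0, bit30=0)
  nb ###.#: next=.  (t=2,i=14, bit29=0)
  nb ###..: next=#  (t=1,i=16, bit28=1)
  nb ##.##: next=.  (t=2,i=15, bit27=0)
  nb ##.#.: next=.  (t=0,i=10, bit26=0)
  nb ##..#: next=#  (t=1,i=17, bit25=1)
  nb ##...: next=#  (t=1,i=22, bit24=1)
  nb #.###: next=#  (t=2,i=21, bit23=1)
  nb #.##.: next=#  (t=0,i=20, bit22=1)
  nb #.#.#: next=.  (t=0,i=0, bit21=0)
  nb #.#..: next=.  (t=0,i=2, bit20=0)
  nb #..##: next=.  (t=0,i=7, bit19=0)
  nb #..#.: next=.  (t=0,i=4, bit18=0)
  nb #...#: next=#  (t=3,i=24, bit17=1)
  nb #....: next=#  (t=0,i=15, bit16=1)
  nb .####: next=#  (t=2,i=11, bit15=1)
  nb .###.: next=.  (t=1,i=15, bit14=0)
  nb .##.#: next=#  (t=0,i=9, bit13=1)
  nb .##..: next=.  (t=3,i=2, bit12=0)
  nb .#.##: next=#  (t=0,i=19, bit11=1)
  nb .#.#.: next=.  (t=0,i=1, bit10=0)
  nb .#..#: next=#  (t=0,i=3, bit9=1)
  nb .#...: next=#  (t=0,i=14, bit8=1)
  nb ..###: next=#  (t=1,i=14, bit7=1)
  nb ..##.: next=.  (t=0,i=8, bit6=0)
  nb ..#.#: next=.  (t=0,i=18, bit5=0)
  nb ..#..: next=.  (t=0,i=5, bit4=0)
  nb ...##: next=#  (t=1,i=13, bit3=1)
  nb ...#.: next=.  (t=0,i=17, bit2=0)
  nb ....#: next=#  (t=0,i=16, bit1=1)
  nb .....: next=#  (t=1,i=0, bit0=1)
  bits 00010011110000111010101110001011 = 331590539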